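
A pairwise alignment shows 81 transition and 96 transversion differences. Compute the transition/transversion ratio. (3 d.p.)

R = 81/96 = 0.84375 ≈ 0.844 (to 3 d.p.).

0.844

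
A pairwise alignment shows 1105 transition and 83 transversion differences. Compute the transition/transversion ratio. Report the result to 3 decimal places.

R = 1105/83 = 13.313253… ≈ 13.313 (to 3 d.p.).

13.313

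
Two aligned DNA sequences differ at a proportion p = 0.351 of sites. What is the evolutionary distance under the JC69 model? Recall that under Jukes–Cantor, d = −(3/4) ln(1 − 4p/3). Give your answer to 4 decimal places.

0.4733

d = −(3/4) ln(1 − 4p/3) = −0.75 ln(1 − 0.468) = −0.75 ln(0.532)
  = −0.75 × (-0.631112) = 0.473334 substitutions/site.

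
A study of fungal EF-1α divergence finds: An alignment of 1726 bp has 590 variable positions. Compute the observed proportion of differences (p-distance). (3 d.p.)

0.342

p = 590/1726 = 0.341830… ≈ 0.342 (to 3 d.p.).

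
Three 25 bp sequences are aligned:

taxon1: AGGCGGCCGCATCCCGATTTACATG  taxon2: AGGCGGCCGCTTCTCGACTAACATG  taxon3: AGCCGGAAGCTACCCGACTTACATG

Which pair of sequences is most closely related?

taxon1 and taxon2

taxon1–taxon2: 4/25 differ, p = 0.160, d = 0.180.
taxon1–taxon3: 6/25 differ, p = 0.240, d = 0.289.
taxon2–taxon3: 6/25 differ, p = 0.240, d = 0.289.
The smallest distance is between taxon1 and taxon2.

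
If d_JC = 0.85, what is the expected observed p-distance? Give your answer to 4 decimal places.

p = (3/4)(1 − e^(−4d/3)) = 0.75 × (1 − e^(-1.133333)) = 0.75 × (1 − 0.321958) = 0.508532.

0.5085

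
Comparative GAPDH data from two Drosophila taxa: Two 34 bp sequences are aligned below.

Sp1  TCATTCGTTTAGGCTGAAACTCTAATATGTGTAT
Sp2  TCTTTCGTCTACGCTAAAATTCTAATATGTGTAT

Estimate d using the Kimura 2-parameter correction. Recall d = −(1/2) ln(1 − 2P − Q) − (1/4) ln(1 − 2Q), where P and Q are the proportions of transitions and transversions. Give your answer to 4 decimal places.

Of 34 sites, 3 differences are transitions and 2 are transversions, so P = 3/34 ≈ 0.088235 and Q = 2/34 ≈ 0.058824.
Under the Kimura two-parameter model, d = −½ ln(1 − 2P − Q) − ¼ ln(1 − 2Q).
1 − 2P − Q = 0.764706, giving −½ ln(0.764706) = 0.134132.
1 − 2Q = 0.882352, giving −¼ ln(0.882352) = 0.031291.
d = 0.134132 + 0.031291 = 0.165423.

0.1654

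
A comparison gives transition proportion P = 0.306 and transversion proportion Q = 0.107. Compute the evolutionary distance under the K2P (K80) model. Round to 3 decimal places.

Under the Kimura two-parameter model, d = −½ ln(1 − 2P − Q) − ¼ ln(1 − 2Q).
1 − 2P − Q = 0.281, giving −½ ln(0.281) = 0.634700.
1 − 2Q = 0.786, giving −¼ ln(0.786) = 0.060200.
d = 0.634700 + 0.060200 = 0.694900.

0.695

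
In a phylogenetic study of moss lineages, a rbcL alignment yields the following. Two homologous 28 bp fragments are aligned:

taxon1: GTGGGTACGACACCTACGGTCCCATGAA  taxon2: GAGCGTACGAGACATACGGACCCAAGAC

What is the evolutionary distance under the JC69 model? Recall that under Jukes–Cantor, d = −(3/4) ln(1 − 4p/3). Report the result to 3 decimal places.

0.304

The sequences differ at 7 of 28 sites (2, 4, 11, 14, 20, 25, 28), so p = 7/28 = 0.25.
d = −(3/4) ln(1 − 4p/3) = −0.75 ln(1 − 0.333333) = −0.75 ln(0.666667)
  = −0.75 × (-0.405465) = 0.304099 substitutions/site.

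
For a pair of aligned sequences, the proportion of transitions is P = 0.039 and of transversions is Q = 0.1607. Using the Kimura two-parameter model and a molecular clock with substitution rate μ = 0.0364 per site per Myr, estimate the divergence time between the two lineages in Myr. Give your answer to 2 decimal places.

3.20

Under the Kimura two-parameter model, d = −½ ln(1 − 2P − Q) − ¼ ln(1 − 2Q).
1 − 2P − Q = 0.7613, giving −½ ln(0.7613) = 0.136364.
1 − 2Q = 0.6786, giving −¼ ln(0.6786) = 0.096931.
d = 0.136364 + 0.096931 = 0.233295.
Under a molecular clock d = 2μt, so t = d/(2μ) = 0.233295 / (2 × 0.0364) = 3.20 Myr.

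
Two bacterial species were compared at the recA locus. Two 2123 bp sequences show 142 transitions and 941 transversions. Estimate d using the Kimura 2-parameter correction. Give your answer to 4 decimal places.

0.9742

P = 142/2123 ≈ 0.066886 and Q = 941/2123 ≈ 0.443241.
Under the Kimura two-parameter model, d = −½ ln(1 − 2P − Q) − ¼ ln(1 − 2Q).
1 − 2P − Q = 0.422987, giving −½ ln(0.422987) = 0.430207.
1 − 2Q = 0.113518, giving −¼ ln(0.113518) = 0.543948.
d = 0.430207 + 0.543948 = 0.974155.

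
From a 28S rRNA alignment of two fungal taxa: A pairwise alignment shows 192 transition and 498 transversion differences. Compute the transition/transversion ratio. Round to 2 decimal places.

0.39

R = 192/498 = 0.385542… ≈ 0.39 (to 2 d.p.).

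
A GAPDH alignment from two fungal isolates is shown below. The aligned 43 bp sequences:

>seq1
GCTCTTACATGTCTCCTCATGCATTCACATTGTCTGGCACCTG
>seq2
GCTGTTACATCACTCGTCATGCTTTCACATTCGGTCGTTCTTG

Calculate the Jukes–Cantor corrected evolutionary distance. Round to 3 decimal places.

0.349

The sequences differ at 12 of 43 sites, so p = 12/43 ≈ 0.27907.
d = −(3/4) ln(1 − 4p/3) = −0.75 ln(1 − 0.372093) = −0.75 ln(0.627907)
  = −0.75 × (-0.465363) = 0.349022 substitutions/site.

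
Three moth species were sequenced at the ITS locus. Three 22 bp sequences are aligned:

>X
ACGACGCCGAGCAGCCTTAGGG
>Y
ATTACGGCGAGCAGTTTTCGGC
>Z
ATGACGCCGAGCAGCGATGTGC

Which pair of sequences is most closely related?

X and Z

X–Y: 7/22 differ, p = 0.318, d = 0.414.
X–Z: 6/22 differ, p = 0.273, d = 0.339.
Y–Z: 7/22 differ, p = 0.318, d = 0.414.
The smallest distance is between X and Z.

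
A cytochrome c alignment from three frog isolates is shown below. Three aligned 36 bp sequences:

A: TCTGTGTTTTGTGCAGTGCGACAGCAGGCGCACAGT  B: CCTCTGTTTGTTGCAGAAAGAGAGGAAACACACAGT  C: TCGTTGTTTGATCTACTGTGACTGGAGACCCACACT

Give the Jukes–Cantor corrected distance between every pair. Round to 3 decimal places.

A–B: 12/36 sites differ → p ≈ 0.333333, d = −0.75 ln(1 − 0.444444) = 0.440839 ≈ 0.441.
A–C: 13/36 sites differ → p ≈ 0.361111, d = −0.75 ln(1 − 0.481481) = 0.492584 ≈ 0.493.
B–C: 15/36 sites differ → p ≈ 0.416667, d = −0.75 ln(1 − 0.555556) = 0.608198 ≈ 0.608.

d(A,B) = 0.441, d(A,C) = 0.493, d(B,C) = 0.608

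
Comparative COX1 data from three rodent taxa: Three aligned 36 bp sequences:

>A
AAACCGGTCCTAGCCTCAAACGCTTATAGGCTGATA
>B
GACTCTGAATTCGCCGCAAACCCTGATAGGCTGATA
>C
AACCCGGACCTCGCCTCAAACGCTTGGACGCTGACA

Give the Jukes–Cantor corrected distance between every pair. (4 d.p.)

d(A,B) = 0.3924, d(A,C) = 0.2251, d(B,C) = 0.4408

A–B: 11/36 sites differ → p ≈ 0.305556, d = −0.75 ln(1 − 0.407408) = 0.392437 ≈ 0.3924.
A–C: 7/36 sites differ → p ≈ 0.194444, d = −0.75 ln(1 − 0.259259) = 0.225078 ≈ 0.2251.
B–C: 12/36 sites differ → p ≈ 0.333333, d = −0.75 ln(1 − 0.444444) = 0.440839 ≈ 0.4408.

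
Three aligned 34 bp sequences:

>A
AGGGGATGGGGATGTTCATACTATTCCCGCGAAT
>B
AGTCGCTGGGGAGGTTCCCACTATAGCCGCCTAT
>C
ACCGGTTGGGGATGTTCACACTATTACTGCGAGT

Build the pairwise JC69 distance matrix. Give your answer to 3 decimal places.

d(A,B) = 0.373, d(A,C) = 0.241, d(B,C) = 0.477

A–B: 10/34 sites differ → p ≈ 0.294118, d = −0.75 ln(1 − 0.392157) = 0.373379 ≈ 0.373.
A–C: 7/34 sites differ → p ≈ 0.205882, d = −0.75 ln(1 − 0.274509) = 0.240680 ≈ 0.241.
B–C: 12/34 sites differ → p ≈ 0.352941, d = −0.75 ln(1 − 0.470588) = 0.476991 ≈ 0.477.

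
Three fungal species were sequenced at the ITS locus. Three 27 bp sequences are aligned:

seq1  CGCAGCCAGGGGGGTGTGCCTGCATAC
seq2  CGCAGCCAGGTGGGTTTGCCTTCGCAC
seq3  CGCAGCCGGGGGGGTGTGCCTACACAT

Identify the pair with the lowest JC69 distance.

seq1 and seq3

seq1–seq2: 5/27 differ, p = 0.185, d = 0.213.
seq1–seq3: 4/27 differ, p = 0.148, d = 0.165.
seq2–seq3: 6/27 differ, p = 0.222, d = 0.264.
The smallest distance is between seq1 and seq3.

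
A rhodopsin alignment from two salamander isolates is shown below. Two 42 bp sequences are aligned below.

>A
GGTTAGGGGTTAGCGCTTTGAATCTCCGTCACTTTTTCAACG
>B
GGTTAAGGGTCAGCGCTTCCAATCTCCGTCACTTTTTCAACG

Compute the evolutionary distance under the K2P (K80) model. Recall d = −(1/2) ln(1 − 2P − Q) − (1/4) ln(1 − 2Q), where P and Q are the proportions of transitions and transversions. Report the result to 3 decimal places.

Of 42 sites, 3 differences are transitions and 1 are transversions, so P = 3/42 ≈ 0.071429 and Q = 1/42 ≈ 0.02381.
Under the Kimura two-parameter model, d = −½ ln(1 − 2P − Q) − ¼ ln(1 − 2Q).
1 − 2P − Q = 0.833332, giving −½ ln(0.833332) = 0.091162.
1 − 2Q = 0.95238, giving −¼ ln(0.95238) = 0.012198.
d = 0.091162 + 0.012198 = 0.103360.

0.103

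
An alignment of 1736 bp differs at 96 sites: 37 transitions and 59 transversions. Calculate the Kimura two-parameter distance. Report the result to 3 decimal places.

0.057

P = 37/1736 ≈ 0.021313 and Q = 59/1736 ≈ 0.033986.
Under the Kimura two-parameter model, d = −½ ln(1 − 2P − Q) − ¼ ln(1 − 2Q).
1 − 2P − Q = 0.923388, giving −½ ln(0.923388) = 0.039853.
1 − 2Q = 0.932028, giving −¼ ln(0.932028) = 0.017598.
d = 0.039853 + 0.017598 = 0.057451.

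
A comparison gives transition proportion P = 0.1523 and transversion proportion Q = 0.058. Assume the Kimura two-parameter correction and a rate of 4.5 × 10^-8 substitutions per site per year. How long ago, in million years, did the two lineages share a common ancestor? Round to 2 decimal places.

2.84

Under the Kimura two-parameter model, d = −½ ln(1 − 2P − Q) − ¼ ln(1 − 2Q).
1 − 2P − Q = 0.6374, giving −½ ln(0.6374) = 0.225179.
1 − 2Q = 0.884, giving −¼ ln(0.884) = 0.030825.
d = 0.225179 + 0.030825 = 0.256004.
Under a molecular clock d = 2μt, so t = d/(2μ) = 0.256004 / (2 × 4.5 × 10^-8) = 2.84 million years.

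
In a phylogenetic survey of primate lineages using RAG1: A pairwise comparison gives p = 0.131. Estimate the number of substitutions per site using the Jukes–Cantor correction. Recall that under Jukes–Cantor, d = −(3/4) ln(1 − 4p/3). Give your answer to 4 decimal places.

d = −(3/4) ln(1 − 4p/3) = −0.75 ln(1 − 0.174667) = −0.75 ln(0.825333)
  = −0.75 × (-0.191968) = 0.143976 substitutions/site.

0.1440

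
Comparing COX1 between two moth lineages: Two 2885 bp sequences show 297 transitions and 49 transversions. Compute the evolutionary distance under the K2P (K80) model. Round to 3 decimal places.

P = 297/2885 ≈ 0.102946 and Q = 49/2885 ≈ 0.016984.
Under the Kimura two-parameter model, d = −½ ln(1 − 2P − Q) − ¼ ln(1 − 2Q).
1 − 2P − Q = 0.777124, giving −½ ln(0.777124) = 0.126078.
1 − 2Q = 0.966032, giving −¼ ln(0.966032) = 0.008640.
d = 0.126078 + 0.008640 = 0.134718.

0.135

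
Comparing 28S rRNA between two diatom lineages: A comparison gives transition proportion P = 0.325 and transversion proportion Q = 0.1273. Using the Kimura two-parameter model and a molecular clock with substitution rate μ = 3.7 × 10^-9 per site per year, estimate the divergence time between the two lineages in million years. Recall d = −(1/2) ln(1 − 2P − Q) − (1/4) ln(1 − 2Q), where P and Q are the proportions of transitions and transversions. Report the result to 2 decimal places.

Under the Kimura two-parameter model, d = −½ ln(1 − 2P − Q) − ¼ ln(1 − 2Q).
1 − 2P − Q = 0.2227, giving −½ ln(0.2227) = 0.750965.
1 − 2Q = 0.7454, giving −¼ ln(0.7454) = 0.073459.
d = 0.750965 + 0.073459 = 0.824424.
Under a molecular clock d = 2μt, so t = d/(2μ) = 0.824424 / (2 × 3.7 × 10^-9) = 111.41 million years.

111.41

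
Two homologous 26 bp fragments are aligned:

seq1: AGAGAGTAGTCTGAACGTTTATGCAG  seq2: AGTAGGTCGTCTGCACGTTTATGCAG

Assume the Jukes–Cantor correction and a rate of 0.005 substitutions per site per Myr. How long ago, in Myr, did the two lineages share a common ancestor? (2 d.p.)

22.22

The sequences differ at 5 of 26 sites (3, 4, 5, 8, 14), so p = 5/26 ≈ 0.192308.
d = −(3/4) ln(1 − 4p/3) = −0.75 ln(1 − 0.256411) = −0.75 ln(0.743589)
  = −0.75 × (-0.296267) = 0.222200 substitutions/site.
Under a molecular clock d = 2μt, so t = d/(2μ) = 0.222200 / (2 × 0.005) = 22.22 Myr.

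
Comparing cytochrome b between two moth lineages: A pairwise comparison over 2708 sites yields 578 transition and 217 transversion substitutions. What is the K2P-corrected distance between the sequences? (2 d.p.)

0.40

P = 578/2708 ≈ 0.213442 and Q = 217/2708 ≈ 0.080133.
Under the Kimura two-parameter model, d = −½ ln(1 − 2P − Q) − ¼ ln(1 − 2Q).
1 − 2P − Q = 0.492983, giving −½ ln(0.492983) = 0.353640.
1 − 2Q = 0.839734, giving −¼ ln(0.839734) = 0.043668.
d = 0.353640 + 0.043668 = 0.397308.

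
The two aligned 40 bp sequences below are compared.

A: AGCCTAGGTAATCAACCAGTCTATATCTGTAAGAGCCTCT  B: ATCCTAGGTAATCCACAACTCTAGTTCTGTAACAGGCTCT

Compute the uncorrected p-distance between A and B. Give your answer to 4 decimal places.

0.2000

The sequences differ at 8 of 40 positions (sites 2, 14, 17, 19, 24, 25, 33, 36).
p = 8/40 = 0.2000.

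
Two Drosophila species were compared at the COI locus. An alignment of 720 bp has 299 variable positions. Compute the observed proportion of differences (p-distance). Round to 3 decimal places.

p = 299/720 = 0.415277… ≈ 0.415 (to 3 d.p.).

0.415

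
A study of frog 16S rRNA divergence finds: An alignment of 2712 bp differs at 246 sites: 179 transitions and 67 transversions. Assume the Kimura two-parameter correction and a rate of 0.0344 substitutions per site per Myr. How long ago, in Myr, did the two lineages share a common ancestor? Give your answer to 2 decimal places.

1.42

P = 179/2712 ≈ 0.066003 and Q = 67/2712 ≈ 0.024705.
Under the Kimura two-parameter model, d = −½ ln(1 − 2P − Q) − ¼ ln(1 − 2Q).
1 − 2P − Q = 0.843289, giving −½ ln(0.843289) = 0.085223.
1 − 2Q = 0.95059, giving −¼ ln(0.95059) = 0.012668.
d = 0.085223 + 0.012668 = 0.097891.
Under a molecular clock d = 2μt, so t = d/(2μ) = 0.097891 / (2 × 0.0344) = 1.42 Myr.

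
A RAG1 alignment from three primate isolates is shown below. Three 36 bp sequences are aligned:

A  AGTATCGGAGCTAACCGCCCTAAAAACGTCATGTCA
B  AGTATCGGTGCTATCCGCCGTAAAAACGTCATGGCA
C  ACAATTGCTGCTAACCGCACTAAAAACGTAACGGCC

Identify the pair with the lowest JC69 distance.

A and B

A–B: 4/36 differ, p = 0.111, d = 0.120.
A–C: 10/36 differ, p = 0.278, d = 0.347.
B–C: 10/36 differ, p = 0.278, d = 0.347.
The smallest distance is between A and B.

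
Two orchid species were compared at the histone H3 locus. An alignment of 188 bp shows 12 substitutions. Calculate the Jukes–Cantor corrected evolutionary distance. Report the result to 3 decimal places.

p = 12/188 ≈ 0.06383.
d = −(3/4) ln(1 − 4p/3) = −0.75 ln(1 − 0.085107) = −0.75 ln(0.914893)
  = −0.75 × (-0.088948) = 0.066711 substitutions/site.

0.067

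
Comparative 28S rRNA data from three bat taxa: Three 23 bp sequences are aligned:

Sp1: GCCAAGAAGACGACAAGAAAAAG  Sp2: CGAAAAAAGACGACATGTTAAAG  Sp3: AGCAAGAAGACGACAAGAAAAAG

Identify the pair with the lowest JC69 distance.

Sp1–Sp2: 7/23 differ, p = 0.304, d = 0.390.
Sp1–Sp3: 2/23 differ, p = 0.087, d = 0.092.
Sp2–Sp3: 6/23 differ, p = 0.261, d = 0.321.
The smallest distance is between Sp1 and Sp3.

Sp1 and Sp3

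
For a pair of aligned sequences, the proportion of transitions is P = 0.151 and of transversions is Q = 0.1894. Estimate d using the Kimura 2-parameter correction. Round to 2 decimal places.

Under the Kimura two-parameter model, d = −½ ln(1 − 2P − Q) − ¼ ln(1 − 2Q).
1 − 2P − Q = 0.5086, giving −½ ln(0.5086) = 0.338047.
1 − 2Q = 0.6212, giving −¼ ln(0.6212) = 0.119026.
d = 0.338047 + 0.119026 = 0.457073.

0.46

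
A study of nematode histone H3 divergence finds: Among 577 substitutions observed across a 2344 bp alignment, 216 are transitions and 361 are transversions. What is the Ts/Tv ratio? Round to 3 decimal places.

R = 216/361 = 0.598337… ≈ 0.598 (to 3 d.p.).

0.598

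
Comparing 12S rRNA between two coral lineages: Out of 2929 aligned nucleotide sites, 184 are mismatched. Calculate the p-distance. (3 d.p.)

0.063

p = 184/2929 = 0.062820… ≈ 0.063 (to 3 d.p.).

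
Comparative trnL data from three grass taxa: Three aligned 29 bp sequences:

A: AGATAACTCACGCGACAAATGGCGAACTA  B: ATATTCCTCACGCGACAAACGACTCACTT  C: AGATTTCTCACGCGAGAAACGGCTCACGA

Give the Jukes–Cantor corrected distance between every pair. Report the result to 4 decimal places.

d(A,B) = 0.3439, d(A,C) = 0.2913, d(B,C) = 0.2421

A–B: 8/29 sites differ → p ≈ 0.275862, d = −0.75 ln(1 − 0.367816) = 0.343931 ≈ 0.3439.
A–C: 7/29 sites differ → p ≈ 0.241379, d = −0.75 ln(1 − 0.321839) = 0.291278 ≈ 0.2913.
B–C: 6/29 sites differ → p ≈ 0.206897, d = −0.75 ln(1 − 0.275863) = 0.242081 ≈ 0.2421.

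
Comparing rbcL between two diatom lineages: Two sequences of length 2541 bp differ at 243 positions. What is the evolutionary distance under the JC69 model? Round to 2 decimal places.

p = 243/2541 ≈ 0.095632.
d = −(3/4) ln(1 − 4p/3) = −0.75 ln(1 − 0.127509) = −0.75 ln(0.872491)
  = −0.75 × (-0.136403) = 0.102302 substitutions/site.

0.10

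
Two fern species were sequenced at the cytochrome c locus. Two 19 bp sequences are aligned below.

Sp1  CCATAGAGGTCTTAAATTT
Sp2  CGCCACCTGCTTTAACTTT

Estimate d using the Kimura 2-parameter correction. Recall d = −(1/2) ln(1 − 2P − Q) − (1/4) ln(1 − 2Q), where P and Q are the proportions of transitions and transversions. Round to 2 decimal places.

0.75

Of 19 sites, 3 differences are transitions and 6 are transversions, so P = 3/19 ≈ 0.157895 and Q = 6/19 ≈ 0.315789.
Under the Kimura two-parameter model, d = −½ ln(1 − 2P − Q) − ¼ ln(1 − 2Q).
1 − 2P − Q = 0.368421, giving −½ ln(0.368421) = 0.499264.
1 − 2Q = 0.368422, giving −¼ ln(0.368422) = 0.249632.
d = 0.499264 + 0.249632 = 0.748896.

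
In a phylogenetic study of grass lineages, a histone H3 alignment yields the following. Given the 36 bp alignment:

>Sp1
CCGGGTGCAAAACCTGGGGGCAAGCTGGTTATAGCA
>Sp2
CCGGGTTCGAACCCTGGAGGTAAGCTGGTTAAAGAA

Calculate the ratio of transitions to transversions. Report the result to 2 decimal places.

Transitions are A↔G and C↔T; transversions are all other mismatches.
Transitions: 3. Transversions: 4.
R = 3/4 = 0.75.

0.75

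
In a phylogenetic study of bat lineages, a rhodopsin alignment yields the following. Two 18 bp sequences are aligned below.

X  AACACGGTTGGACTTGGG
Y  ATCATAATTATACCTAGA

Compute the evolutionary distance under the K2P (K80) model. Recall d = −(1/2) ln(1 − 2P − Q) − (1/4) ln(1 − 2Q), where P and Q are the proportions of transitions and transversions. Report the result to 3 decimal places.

Of 18 sites, 7 differences are transitions and 2 are transversions, so P = 7/18 ≈ 0.388889 and Q = 2/18 ≈ 0.111111.
Under the Kimura two-parameter model, d = −½ ln(1 − 2P − Q) − ¼ ln(1 − 2Q).
1 − 2P − Q = 0.111111, giving −½ ln(0.111111) = 1.098613.
1 − 2Q = 0.777778, giving −¼ ln(0.777778) = 0.062829.
d = 1.098613 + 0.062829 = 1.161442.

1.161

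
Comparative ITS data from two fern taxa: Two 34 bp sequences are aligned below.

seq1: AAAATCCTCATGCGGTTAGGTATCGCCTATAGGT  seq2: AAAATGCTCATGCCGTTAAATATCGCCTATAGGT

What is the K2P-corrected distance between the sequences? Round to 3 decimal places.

Of 34 sites, 2 differences are transitions and 2 are transversions, so P = 2/34 ≈ 0.058824 and Q = 2/34 ≈ 0.058824.
Under the Kimura two-parameter model, d = −½ ln(1 − 2P − Q) − ¼ ln(1 − 2Q).
1 − 2P − Q = 0.823528, giving −½ ln(0.823528) = 0.097079.
1 − 2Q = 0.882352, giving −¼ ln(0.882352) = 0.031291.
d = 0.097079 + 0.031291 = 0.128370.

0.128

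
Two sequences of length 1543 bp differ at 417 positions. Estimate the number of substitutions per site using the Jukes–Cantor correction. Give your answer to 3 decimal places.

p = 417/1543 ≈ 0.270253.
d = −(3/4) ln(1 − 4p/3) = −0.75 ln(1 − 0.360337) = −0.75 ln(0.639663)
  = −0.75 × (-0.446814) = 0.335111 substitutions/site.

0.335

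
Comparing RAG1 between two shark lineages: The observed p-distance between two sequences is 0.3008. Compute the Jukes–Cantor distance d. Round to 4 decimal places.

0.3845

d = −(3/4) ln(1 − 4p/3) = −0.75 ln(1 − 0.401067) = −0.75 ln(0.598933)
  = −0.75 × (-0.512606) = 0.384455 substitutions/site.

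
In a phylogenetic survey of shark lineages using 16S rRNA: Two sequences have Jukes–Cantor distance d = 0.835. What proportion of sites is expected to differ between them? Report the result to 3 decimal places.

0.504

p = (3/4)(1 − e^(−4d/3)) = 0.75 × (1 − e^(-1.113333)) = 0.75 × (1 − 0.328462) = 0.503654.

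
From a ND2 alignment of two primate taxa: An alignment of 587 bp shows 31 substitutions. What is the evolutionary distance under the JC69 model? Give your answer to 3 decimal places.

0.055

p = 31/587 ≈ 0.052811.
d = −(3/4) ln(1 − 4p/3) = −0.75 ln(1 − 0.070415) = −0.75 ln(0.929585)
  = −0.75 × (-0.073017) = 0.054763 substitutions/site.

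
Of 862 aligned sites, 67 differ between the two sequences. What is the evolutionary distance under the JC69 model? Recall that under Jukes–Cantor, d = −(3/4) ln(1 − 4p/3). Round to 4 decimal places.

0.0821

p = 67/862 ≈ 0.077726.
d = −(3/4) ln(1 − 4p/3) = −0.75 ln(1 − 0.103635) = −0.75 ln(0.896365)
  = −0.75 × (-0.109408) = 0.082056 substitutions/site.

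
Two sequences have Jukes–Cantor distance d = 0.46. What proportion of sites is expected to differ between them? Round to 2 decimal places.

0.34

p = (3/4)(1 − e^(−4d/3)) = 0.75 × (1 − e^(-0.613333)) = 0.75 × (1 − 0.541543) = 0.343843.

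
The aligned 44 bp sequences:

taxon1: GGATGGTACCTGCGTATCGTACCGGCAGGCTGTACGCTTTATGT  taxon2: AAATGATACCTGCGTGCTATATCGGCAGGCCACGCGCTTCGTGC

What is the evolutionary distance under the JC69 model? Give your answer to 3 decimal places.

0.455

The sequences differ at 15 of 44 sites, so p = 15/44 ≈ 0.340909.
d = −(3/4) ln(1 − 4p/3) = −0.75 ln(1 − 0.454545) = −0.75 ln(0.545455)
  = −0.75 × (-0.606135) = 0.454601 substitutions/site.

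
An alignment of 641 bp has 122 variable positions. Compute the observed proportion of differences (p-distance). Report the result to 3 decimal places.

0.190

p = 122/641 = 0.190327… ≈ 0.190 (to 3 d.p.).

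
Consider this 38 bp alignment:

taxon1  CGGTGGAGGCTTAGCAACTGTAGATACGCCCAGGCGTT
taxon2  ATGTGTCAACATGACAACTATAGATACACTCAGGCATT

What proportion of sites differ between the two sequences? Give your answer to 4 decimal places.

0.3421

The sequences differ at 13 of 38 positions.
p = 13/38 = 0.342105… ≈ 0.3421 (to 4 d.p.).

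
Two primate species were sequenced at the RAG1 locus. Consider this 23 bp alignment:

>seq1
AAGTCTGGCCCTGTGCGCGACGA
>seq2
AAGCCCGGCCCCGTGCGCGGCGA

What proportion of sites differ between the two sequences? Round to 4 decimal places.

The sequences differ at 4 of 23 positions (sites 4, 6, 12, 20).
p = 4/23 = 0.173913… ≈ 0.1739 (to 4 d.p.).

0.1739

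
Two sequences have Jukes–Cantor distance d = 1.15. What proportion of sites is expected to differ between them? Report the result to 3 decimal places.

0.588

p = (3/4)(1 − e^(−4d/3)) = 0.75 × (1 − e^(-1.533333)) = 0.75 × (1 − 0.215815) = 0.588139.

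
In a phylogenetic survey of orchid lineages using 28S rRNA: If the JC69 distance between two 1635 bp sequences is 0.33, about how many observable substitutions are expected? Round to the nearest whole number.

Invert JC69: p = (3/4)(1 − e^(−4d/3)) = 0.75 × (1 − e^(-0.44)) = 0.75 × (1 − 0.644036) = 0.266973.
Expected differing sites = pL ≈ 0.266973 × 1635 = 436.500855 ≈ 437.

437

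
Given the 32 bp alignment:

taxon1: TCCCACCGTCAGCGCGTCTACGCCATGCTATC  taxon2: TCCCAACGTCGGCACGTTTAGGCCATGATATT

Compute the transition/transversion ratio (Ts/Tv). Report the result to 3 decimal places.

Transitions are A↔G and C↔T; transversions are all other mismatches.
Transitions: 4. Transversions: 3.
R = 4/3 = 1.333333… ≈ 1.333 (to 3 d.p.).

1.333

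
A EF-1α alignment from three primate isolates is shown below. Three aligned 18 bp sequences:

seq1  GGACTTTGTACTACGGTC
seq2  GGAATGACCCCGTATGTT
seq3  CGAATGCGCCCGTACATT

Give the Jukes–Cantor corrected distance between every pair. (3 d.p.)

d(seq1,seq2) = 1.265, d(seq1,seq3) = 1.648, d(seq2,seq3) = 0.347

seq1–seq2: 11/18 sites differ → p ≈ 0.611111, d = −0.75 ln(1 − 0.814815) = 1.264800 ≈ 1.265.
seq1–seq3: 12/18 sites differ → p ≈ 0.666667, d = −0.75 ln(1 − 0.888889) = 1.647919 ≈ 1.648.
seq2–seq3: 5/18 sites differ → p ≈ 0.277778, d = −0.75 ln(1 − 0.370371) = 0.346968 ≈ 0.347.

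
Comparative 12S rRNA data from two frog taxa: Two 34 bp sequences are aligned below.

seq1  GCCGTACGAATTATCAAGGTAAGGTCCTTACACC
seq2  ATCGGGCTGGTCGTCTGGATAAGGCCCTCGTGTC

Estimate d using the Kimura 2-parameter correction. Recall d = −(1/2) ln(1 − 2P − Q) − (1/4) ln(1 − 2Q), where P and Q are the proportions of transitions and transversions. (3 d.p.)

1.812

Of 34 sites, 15 differences are transitions and 3 are transversions, so P = 15/34 ≈ 0.441176 and Q = 3/34 ≈ 0.088235.
Under the Kimura two-parameter model, d = −½ ln(1 − 2P − Q) − ¼ ln(1 − 2Q).
1 − 2P − Q = 0.029413, giving −½ ln(0.029413) = 1.763159.
1 − 2Q = 0.82353, giving −¼ ln(0.82353) = 0.048539.
d = 1.763159 + 0.048539 = 1.811698.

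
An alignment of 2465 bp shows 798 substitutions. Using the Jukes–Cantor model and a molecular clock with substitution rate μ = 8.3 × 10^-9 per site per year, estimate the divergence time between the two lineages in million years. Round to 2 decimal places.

p = 798/2465 ≈ 0.323732.
d = −(3/4) ln(1 − 4p/3) = −0.75 ln(1 − 0.431643) = −0.75 ln(0.568357)
  = −0.75 × (-0.565006) = 0.423755 substitutions/site.
Under a molecular clock d = 2μt, so t = d/(2μ) = 0.423755 / (2 × 8.3 × 10^-9) = 25.53 million years.

25.53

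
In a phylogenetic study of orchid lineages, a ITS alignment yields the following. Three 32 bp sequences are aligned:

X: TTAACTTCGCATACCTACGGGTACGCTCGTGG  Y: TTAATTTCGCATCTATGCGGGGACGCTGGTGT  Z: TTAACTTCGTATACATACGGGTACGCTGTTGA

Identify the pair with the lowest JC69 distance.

X–Y: 8/32 differ, p = 0.250, d = 0.304.
X–Z: 5/32 differ, p = 0.156, d = 0.175.
Y–Z: 8/32 differ, p = 0.250, d = 0.304.
The smallest distance is between X and Z.

X and Z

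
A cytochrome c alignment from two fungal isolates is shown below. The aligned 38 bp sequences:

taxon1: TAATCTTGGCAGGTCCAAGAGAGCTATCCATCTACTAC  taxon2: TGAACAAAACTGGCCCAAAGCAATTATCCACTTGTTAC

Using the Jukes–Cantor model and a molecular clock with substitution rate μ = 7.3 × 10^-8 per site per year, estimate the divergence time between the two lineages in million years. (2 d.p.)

4.66

The sequences differ at 17 of 38 sites, so p = 17/38 ≈ 0.447368.
d = −(3/4) ln(1 − 4p/3) = −0.75 ln(1 − 0.596491) = −0.75 ln(0.403509)
  = −0.75 × (-0.907556) = 0.680667 substitutions/site.
Under a molecular clock d = 2μt, so t = d/(2μ) = 0.680667 / (2 × 7.3 × 10^-8) = 4.66 million years.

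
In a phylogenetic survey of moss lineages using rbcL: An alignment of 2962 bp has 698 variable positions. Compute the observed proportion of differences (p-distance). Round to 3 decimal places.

0.236

p = 698/2962 = 0.235651… ≈ 0.236 (to 3 d.p.).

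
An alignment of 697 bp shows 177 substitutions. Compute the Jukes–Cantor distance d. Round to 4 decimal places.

0.3100

p = 177/697 ≈ 0.253945.
d = −(3/4) ln(1 − 4p/3) = −0.75 ln(1 − 0.338593) = −0.75 ln(0.661407)
  = −0.75 × (-0.413386) = 0.310040 substitutions/site.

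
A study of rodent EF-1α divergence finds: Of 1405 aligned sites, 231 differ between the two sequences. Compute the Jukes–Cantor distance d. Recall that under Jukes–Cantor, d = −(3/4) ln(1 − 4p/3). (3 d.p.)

p = 231/1405 ≈ 0.164413.
d = −(3/4) ln(1 − 4p/3) = −0.75 ln(1 − 0.219217) = −0.75 ln(0.780783)
  = −0.75 × (-0.247458) = 0.185594 substitutions/site.

0.186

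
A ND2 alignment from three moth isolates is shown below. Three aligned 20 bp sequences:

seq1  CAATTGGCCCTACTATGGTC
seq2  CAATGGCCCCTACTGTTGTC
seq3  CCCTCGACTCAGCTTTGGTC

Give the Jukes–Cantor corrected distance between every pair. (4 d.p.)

d(seq1,seq2) = 0.2326, d(seq1,seq3) = 0.5716, d(seq2,seq3) = 0.6872

seq1–seq2: 4/20 sites differ → p = 0.2, d = −0.75 ln(1 − 0.266667) = 0.232617 ≈ 0.2326.
seq1–seq3: 8/20 sites differ → p = 0.4, d = −0.75 ln(1 − 0.533333) = 0.571605 ≈ 0.5716.
seq2–seq3: 9/20 sites differ → p = 0.45, d = −0.75 ln(1 − 0.6) = 0.687218 ≈ 0.6872.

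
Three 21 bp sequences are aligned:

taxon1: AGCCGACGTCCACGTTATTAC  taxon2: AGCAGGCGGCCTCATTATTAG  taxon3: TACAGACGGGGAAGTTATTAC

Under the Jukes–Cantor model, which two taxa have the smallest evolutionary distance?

taxon1 and taxon2

taxon1–taxon2: 6/21 differ, p = 0.286, d = 0.360.
taxon1–taxon3: 7/21 differ, p = 0.333, d = 0.441.
taxon2–taxon3: 9/21 differ, p = 0.429, d = 0.635.
The smallest distance is between taxon1 and taxon2.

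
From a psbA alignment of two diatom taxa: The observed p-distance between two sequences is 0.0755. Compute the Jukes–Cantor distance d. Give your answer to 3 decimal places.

0.080

d = −(3/4) ln(1 − 4p/3) = −0.75 ln(1 − 0.100667) = −0.75 ln(0.899333)
  = −0.75 × (-0.106102) = 0.079577 substitutions/site.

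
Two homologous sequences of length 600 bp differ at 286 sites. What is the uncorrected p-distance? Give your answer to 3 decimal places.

0.477

p = 286/600 = 0.476666… ≈ 0.477 (to 3 d.p.).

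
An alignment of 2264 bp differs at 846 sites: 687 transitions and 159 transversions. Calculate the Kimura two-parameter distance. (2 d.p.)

0.60

P = 687/2264 ≈ 0.303445 and Q = 159/2264 ≈ 0.07023.
Under the Kimura two-parameter model, d = −½ ln(1 − 2P − Q) − ¼ ln(1 − 2Q).
1 − 2P − Q = 0.32288, giving −½ ln(0.32288) = 0.565237.
1 − 2Q = 0.85954, giving −¼ ln(0.85954) = 0.037839.
d = 0.565237 + 0.037839 = 0.603076.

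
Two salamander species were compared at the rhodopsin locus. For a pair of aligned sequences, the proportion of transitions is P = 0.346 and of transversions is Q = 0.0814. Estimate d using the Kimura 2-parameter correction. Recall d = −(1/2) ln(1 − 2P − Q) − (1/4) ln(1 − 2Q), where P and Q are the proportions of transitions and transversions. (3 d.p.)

0.787

Under the Kimura two-parameter model, d = −½ ln(1 − 2P − Q) − ¼ ln(1 − 2Q).
1 − 2P − Q = 0.2266, giving −½ ln(0.2266) = 0.742284.
1 − 2Q = 0.8372, giving −¼ ln(0.8372) = 0.044423.
d = 0.742284 + 0.044423 = 0.786707.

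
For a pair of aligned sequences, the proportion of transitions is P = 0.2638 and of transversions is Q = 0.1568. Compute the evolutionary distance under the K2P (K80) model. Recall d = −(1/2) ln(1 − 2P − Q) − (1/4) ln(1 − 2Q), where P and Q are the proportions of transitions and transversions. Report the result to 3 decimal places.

0.671

Under the Kimura two-parameter model, d = −½ ln(1 − 2P − Q) − ¼ ln(1 − 2Q).
1 − 2P − Q = 0.3156, giving −½ ln(0.3156) = 0.576640.
1 − 2Q = 0.6864, giving −¼ ln(0.6864) = 0.094074.
d = 0.576640 + 0.094074 = 0.670714.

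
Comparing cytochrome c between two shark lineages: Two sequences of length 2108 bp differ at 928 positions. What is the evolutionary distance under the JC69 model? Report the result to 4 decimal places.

0.6632

p = 928/2108 ≈ 0.440228.
d = −(3/4) ln(1 − 4p/3) = −0.75 ln(1 − 0.586971) = −0.75 ln(0.413029)
  = −0.75 × (-0.884237) = 0.663178 substitutions/site.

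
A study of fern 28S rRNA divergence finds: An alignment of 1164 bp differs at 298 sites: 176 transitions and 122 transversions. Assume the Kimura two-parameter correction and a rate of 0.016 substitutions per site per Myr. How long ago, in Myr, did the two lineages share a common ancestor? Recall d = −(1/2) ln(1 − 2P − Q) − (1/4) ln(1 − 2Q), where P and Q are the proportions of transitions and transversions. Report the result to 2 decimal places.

10.01

P = 176/1164 ≈ 0.151203 and Q = 122/1164 ≈ 0.104811.
Under the Kimura two-parameter model, d = −½ ln(1 − 2P − Q) − ¼ ln(1 − 2Q).
1 − 2P − Q = 0.592783, giving −½ ln(0.592783) = 0.261463.
1 − 2Q = 0.790378, giving −¼ ln(0.790378) = 0.058811.
d = 0.261463 + 0.058811 = 0.320274.
Under a molecular clock d = 2μt, so t = d/(2μ) = 0.320274 / (2 × 0.016) = 10.01 Myr.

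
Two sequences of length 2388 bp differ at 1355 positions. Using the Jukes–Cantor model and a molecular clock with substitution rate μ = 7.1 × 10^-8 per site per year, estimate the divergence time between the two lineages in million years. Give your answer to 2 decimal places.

7.46

p = 1355/2388 ≈ 0.56742.
d = −(3/4) ln(1 − 4p/3) = −0.75 ln(1 − 0.75656) = −0.75 ln(0.24344)
  = −0.75 × (-1.412885) = 1.059664 substitutions/site.
Under a molecular clock d = 2μt, so t = d/(2μ) = 1.059664 / (2 × 7.1 × 10^-8) = 7.46 million years.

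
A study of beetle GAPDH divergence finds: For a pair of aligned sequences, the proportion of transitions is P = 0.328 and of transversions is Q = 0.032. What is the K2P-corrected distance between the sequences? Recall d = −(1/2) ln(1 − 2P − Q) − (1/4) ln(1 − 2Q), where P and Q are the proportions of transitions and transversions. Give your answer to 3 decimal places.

Under the Kimura two-parameter model, d = −½ ln(1 − 2P − Q) − ¼ ln(1 − 2Q).
1 − 2P − Q = 0.312, giving −½ ln(0.312) = 0.582376.
1 − 2Q = 0.936, giving −¼ ln(0.936) = 0.016535.
d = 0.582376 + 0.016535 = 0.598911.

0.599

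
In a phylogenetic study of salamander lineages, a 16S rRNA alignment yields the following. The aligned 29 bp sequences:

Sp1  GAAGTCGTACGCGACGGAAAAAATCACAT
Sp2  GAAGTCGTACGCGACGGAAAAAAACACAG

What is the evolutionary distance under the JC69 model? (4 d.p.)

0.0723

The sequences differ at 2 of 29 sites (24, 29), so p = 2/29 ≈ 0.068966.
d = −(3/4) ln(1 − 4p/3) = −0.75 ln(1 − 0.091955) = −0.75 ln(0.908045)
  = −0.75 × (-0.096461) = 0.072346 substitutions/site.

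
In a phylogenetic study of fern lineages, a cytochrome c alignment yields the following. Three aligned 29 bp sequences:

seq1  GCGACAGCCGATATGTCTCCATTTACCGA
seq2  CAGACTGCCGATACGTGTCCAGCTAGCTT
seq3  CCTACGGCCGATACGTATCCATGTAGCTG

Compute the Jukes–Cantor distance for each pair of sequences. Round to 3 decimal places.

seq1–seq2: 10/29 sites differ → p ≈ 0.344828, d = −0.75 ln(1 − 0.459771) = 0.461822 ≈ 0.462.
seq1–seq3: 9/29 sites differ → p ≈ 0.310345, d = −0.75 ln(1 − 0.413793) = 0.400562 ≈ 0.401.
seq2–seq3: 7/29 sites differ → p ≈ 0.241379, d = −0.75 ln(1 − 0.321839) = 0.291278 ≈ 0.291.

d(seq1,seq2) = 0.462, d(seq1,seq3) = 0.401, d(seq2,seq3) = 0.291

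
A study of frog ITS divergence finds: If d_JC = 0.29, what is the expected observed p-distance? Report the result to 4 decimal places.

p = (3/4)(1 − e^(−4d/3)) = 0.75 × (1 − e^(-0.386667)) = 0.75 × (1 − 0.679317) = 0.240512.

0.2405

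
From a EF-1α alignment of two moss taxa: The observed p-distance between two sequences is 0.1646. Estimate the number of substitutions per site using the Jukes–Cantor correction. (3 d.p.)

d = −(3/4) ln(1 − 4p/3) = −0.75 ln(1 − 0.219467) = −0.75 ln(0.780533)
  = −0.75 × (-0.247778) = 0.185834 substitutions/site.

0.186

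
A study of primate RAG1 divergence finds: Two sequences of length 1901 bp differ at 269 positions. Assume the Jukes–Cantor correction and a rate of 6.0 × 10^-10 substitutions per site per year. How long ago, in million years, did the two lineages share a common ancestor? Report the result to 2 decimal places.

p = 269/1901 ≈ 0.141504.
d = −(3/4) ln(1 − 4p/3) = −0.75 ln(1 − 0.188672) = −0.75 ln(0.811328)
  = −0.75 × (-0.209083) = 0.156812 substitutions/site.
Under a molecular clock d = 2μt, so t = d/(2μ) = 0.156812 / (2 × 6.0 × 10^-10) = 130.68 million years.

130.68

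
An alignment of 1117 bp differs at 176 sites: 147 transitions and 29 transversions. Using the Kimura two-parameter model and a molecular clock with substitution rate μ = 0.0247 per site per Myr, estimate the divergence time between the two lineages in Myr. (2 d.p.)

P = 147/1117 ≈ 0.131603 and Q = 29/1117 ≈ 0.025962.
Under the Kimura two-parameter model, d = −½ ln(1 − 2P − Q) − ¼ ln(1 − 2Q).
1 − 2P − Q = 0.710832, giving −½ ln(0.710832) = 0.170660.
1 − 2Q = 0.948076, giving −¼ ln(0.948076) = 0.013330.
d = 0.170660 + 0.013330 = 0.183990.
Under a molecular clock d = 2μt, so t = d/(2μ) = 0.183990 / (2 × 0.0247) = 3.72 Myr.

3.72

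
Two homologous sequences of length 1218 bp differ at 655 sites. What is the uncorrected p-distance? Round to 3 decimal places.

0.538

p = 655/1218 = 0.537766… ≈ 0.538 (to 3 d.p.).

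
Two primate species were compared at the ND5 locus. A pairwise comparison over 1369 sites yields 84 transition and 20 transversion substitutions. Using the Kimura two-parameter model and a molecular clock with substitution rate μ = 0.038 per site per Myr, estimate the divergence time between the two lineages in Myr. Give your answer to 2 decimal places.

1.07

P = 84/1369 ≈ 0.061359 and Q = 20/1369 ≈ 0.014609.
Under the Kimura two-parameter model, d = −½ ln(1 − 2P − Q) − ¼ ln(1 − 2Q).
1 − 2P − Q = 0.862673, giving −½ ln(0.862673) = 0.073860.
1 − 2Q = 0.970782, giving −¼ ln(0.970782) = 0.007413.
d = 0.073860 + 0.007413 = 0.081273.
Under a molecular clock d = 2μt, so t = d/(2μ) = 0.081273 / (2 × 0.038) = 1.07 Myr.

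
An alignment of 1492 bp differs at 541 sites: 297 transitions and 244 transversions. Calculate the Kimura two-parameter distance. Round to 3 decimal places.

0.511

P = 297/1492 ≈ 0.199062 and Q = 244/1492 ≈ 0.163539.
Under the Kimura two-parameter model, d = −½ ln(1 − 2P − Q) − ¼ ln(1 − 2Q).
1 − 2P − Q = 0.438337, giving −½ ln(0.438337) = 0.412384.
1 − 2Q = 0.672922, giving −¼ ln(0.672922) = 0.099031.
d = 0.412384 + 0.099031 = 0.511415.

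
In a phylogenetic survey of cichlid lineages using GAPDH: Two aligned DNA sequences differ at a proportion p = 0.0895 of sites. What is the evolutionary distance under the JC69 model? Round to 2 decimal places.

0.10

d = −(3/4) ln(1 − 4p/3) = −0.75 ln(1 − 0.119333) = −0.75 ln(0.880667)
  = −0.75 × (-0.127076) = 0.095307 substitutions/site.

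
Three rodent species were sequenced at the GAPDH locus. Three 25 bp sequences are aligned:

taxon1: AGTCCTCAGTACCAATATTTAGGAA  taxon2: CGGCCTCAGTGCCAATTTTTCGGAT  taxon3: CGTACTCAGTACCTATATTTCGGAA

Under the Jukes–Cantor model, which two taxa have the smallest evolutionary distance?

taxon1 and taxon3

taxon1–taxon2: 6/25 differ, p = 0.240, d = 0.289.
taxon1–taxon3: 4/25 differ, p = 0.160, d = 0.180.
taxon2–taxon3: 6/25 differ, p = 0.240, d = 0.289.
The smallest distance is between taxon1 and taxon3.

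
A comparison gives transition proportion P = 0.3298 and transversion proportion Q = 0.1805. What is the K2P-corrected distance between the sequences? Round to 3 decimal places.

1.029

Under the Kimura two-parameter model, d = −½ ln(1 − 2P − Q) − ¼ ln(1 − 2Q).
1 − 2P − Q = 0.1599, giving −½ ln(0.1599) = 0.916603.
1 − 2Q = 0.639, giving −¼ ln(0.639) = 0.111963.
d = 0.916603 + 0.111963 = 1.028566.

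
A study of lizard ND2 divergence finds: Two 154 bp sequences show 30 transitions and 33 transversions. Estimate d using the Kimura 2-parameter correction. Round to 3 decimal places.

0.603

P = 30/154 ≈ 0.194805 and Q = 33/154 ≈ 0.214286.
Under the Kimura two-parameter model, d = −½ ln(1 − 2P − Q) − ¼ ln(1 − 2Q).
1 − 2P − Q = 0.396104, giving −½ ln(0.396104) = 0.463039.
1 − 2Q = 0.571428, giving −¼ ln(0.571428) = 0.139904.
d = 0.463039 + 0.139904 = 0.602943.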